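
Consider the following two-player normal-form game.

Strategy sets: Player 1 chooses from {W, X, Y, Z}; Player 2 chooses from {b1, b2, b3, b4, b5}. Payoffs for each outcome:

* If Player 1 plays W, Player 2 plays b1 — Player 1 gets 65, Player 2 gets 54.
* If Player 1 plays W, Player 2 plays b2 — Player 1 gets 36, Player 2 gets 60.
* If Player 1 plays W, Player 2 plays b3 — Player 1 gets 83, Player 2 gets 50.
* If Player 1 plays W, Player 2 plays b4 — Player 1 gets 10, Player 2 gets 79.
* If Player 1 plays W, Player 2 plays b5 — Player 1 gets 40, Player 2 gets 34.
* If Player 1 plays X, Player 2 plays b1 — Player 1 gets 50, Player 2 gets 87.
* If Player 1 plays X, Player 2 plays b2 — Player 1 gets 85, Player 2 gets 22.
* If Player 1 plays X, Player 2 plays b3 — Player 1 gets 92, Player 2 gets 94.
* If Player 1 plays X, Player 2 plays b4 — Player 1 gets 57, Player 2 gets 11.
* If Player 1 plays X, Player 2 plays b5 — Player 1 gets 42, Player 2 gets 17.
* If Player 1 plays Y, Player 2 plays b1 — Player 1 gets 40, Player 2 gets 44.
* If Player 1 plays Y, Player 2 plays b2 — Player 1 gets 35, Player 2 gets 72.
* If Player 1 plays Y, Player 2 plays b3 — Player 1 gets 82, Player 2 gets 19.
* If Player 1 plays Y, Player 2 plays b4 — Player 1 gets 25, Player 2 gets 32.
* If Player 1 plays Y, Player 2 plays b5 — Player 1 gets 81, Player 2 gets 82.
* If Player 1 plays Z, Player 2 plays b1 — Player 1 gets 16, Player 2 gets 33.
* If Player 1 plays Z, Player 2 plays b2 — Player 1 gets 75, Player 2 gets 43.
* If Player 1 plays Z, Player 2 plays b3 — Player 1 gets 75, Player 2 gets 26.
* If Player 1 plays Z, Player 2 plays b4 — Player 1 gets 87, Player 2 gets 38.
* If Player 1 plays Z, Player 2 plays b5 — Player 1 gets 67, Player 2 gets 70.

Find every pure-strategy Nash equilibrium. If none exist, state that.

The pure Nash equilibria are (X, b3); (Y, b5).

For each strategy profile, look for a profitable unilateral deviation.
(W, b1): Player 2 can switch to b2 (54 → 60). Not NE.
(W, b2): Player 1 can switch to X (36 → 85). Not NE.
(W, b3): Player 1 can switch to X (83 → 92). Not NE.
(W, b4): Player 1 can switch to X (10 → 57). Not NE.
(W, b5): Player 1 can switch to X (40 → 42). Not NE.
(X, b1): Player 1 can switch to W (50 → 65). Not NE.
(X, b3): Player 1 gets 92, best alternative 83; Player 2 gets 94, best alternative 87. No profitable deviation — NE.
(Y, b5): Player 1 gets 81, best alternative 67; Player 2 gets 82, best alternative 72. No profitable deviation — NE.
(The remaining 12 profiles each have a profitable deviation by the same check.)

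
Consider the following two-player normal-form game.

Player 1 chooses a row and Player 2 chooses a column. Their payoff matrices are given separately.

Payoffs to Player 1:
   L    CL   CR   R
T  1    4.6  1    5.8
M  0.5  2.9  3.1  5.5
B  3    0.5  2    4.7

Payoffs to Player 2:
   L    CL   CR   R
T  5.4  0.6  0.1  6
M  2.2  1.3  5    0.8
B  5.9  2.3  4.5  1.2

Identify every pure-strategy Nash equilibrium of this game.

(T, L): Player 1 can switch to B (1 → 3). Not NE.
(T, CL): Player 2 can switch to L (0.6 → 5.4). Not NE.
(T, CR): Player 1 can switch to M (1 → 3.1). Not NE.
(T, R): Player 1 gets 5.8, best alternative 5.5; Player 2 gets 6, best alternative 5.4. No profitable deviation — NE.
(M, L): Player 1 can switch to T (0.5 → 1). Not NE.
(M, CL): Player 1 can switch to T (2.9 → 4.6). Not NE.
(M, CR): Player 1 gets 3.1, best alternative 2; Player 2 gets 5, best alternative 2.2. No profitable deviation — NE.
(M, R): Player 1 can switch to T (5.5 → 5.8). Not NE.
(B, L): Player 1 gets 3, best alternative 1; Player 2 gets 5.9, best alternative 4.5. No profitable deviation — NE.
(B, CL): Player 1 can switch to T (0.5 → 4.6). Not NE.
(B, CR): Player 1 can switch to M (2 → 3.1). Not NE.
(B, R): Player 1 can switch to T (4.7 → 5.8). Not NE.

(T, R), (M, CR), (B, L)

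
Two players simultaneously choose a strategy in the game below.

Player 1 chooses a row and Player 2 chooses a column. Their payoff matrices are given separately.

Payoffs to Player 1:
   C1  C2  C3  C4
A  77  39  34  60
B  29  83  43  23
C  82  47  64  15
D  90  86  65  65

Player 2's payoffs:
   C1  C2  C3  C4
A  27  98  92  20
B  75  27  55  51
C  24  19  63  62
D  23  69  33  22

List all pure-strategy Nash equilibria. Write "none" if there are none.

Player 1 against C1: payoffs 77, 29, 82, 90 → best response D.
Player 1 against C2: payoffs 39, 83, 47, 86 → best response D.
Player 1 against C3: payoffs 34, 43, 64, 65 → best response D.
Player 1 against C4: payoffs 60, 23, 15, 65 → best response D.
Player 2 against A: payoffs 27, 98, 92, 20 → best response C2.
Player 2 against B: payoffs 75, 27, 55, 51 → best response C1.
Player 2 against C: payoffs 24, 19, 63, 62 → best response C3.
Player 2 against D: payoffs 23, 69, 33, 22 → best response C2.
Mutual best responses: (D, C2).

Pure NE: (D, C2)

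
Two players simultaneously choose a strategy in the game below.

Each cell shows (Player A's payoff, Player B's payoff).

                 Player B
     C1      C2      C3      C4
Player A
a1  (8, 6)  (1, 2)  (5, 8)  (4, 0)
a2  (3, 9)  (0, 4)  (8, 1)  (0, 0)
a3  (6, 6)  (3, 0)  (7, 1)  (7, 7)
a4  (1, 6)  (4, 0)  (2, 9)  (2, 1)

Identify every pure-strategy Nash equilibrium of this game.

Player A against C1: payoffs 8, 3, 6, 1 → best response a1.
Player A against C2: payoffs 1, 0, 3, 4 → best response a4.
Player A against C3: payoffs 5, 8, 7, 2 → best response a2.
Player A against C4: payoffs 4, 0, 7, 2 → best response a3.
Player B against a1: payoffs 6, 2, 8, 0 → best response C3.
Player B against a2: payoffs 9, 4, 1, 0 → best response C1.
Player B against a3: payoffs 6, 0, 1, 7 → best response C4.
Player B against a4: payoffs 6, 0, 9, 1 → best response C3.
Mutual best responses: (a3, C4).

Pure NE: (a3, C4)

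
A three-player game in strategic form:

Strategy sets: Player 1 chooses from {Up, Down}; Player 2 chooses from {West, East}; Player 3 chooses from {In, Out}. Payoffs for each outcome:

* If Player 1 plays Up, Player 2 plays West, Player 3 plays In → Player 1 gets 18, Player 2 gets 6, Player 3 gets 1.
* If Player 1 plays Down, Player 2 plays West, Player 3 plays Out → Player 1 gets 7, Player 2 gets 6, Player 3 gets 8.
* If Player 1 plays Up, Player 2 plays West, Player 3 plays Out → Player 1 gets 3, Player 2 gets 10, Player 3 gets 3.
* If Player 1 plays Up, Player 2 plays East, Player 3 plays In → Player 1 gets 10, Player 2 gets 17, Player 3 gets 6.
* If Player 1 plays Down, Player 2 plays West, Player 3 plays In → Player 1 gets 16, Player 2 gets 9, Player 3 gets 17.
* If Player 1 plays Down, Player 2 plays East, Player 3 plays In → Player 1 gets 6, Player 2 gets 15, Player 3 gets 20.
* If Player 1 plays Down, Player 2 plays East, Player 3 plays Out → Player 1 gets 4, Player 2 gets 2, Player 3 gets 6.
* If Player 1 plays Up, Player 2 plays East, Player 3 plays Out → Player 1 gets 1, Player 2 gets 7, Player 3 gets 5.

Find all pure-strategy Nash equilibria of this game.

Player 1 against (West, In): payoffs 18, 16 → best response Up.
Player 1 against (West, Out): payoffs 3, 7 → best response Down.
Player 1 against (East, In): payoffs 10, 6 → best response Up.
Player 1 against (East, Out): payoffs 1, 4 → best response Down.
Player 2 against (Up, In): payoffs 6, 17 → best response East.
Player 2 against (Up, Out): payoffs 10, 7 → best response West.
Player 2 against (Down, In): payoffs 9, 15 → best response East.
Player 2 against (Down, Out): payoffs 6, 2 → best response West.
Player 3 against (Up, West): payoffs 1, 3 → best response Out.
Player 3 against (Up, East): payoffs 6, 5 → best response In.
Player 3 against (Down, West): payoffs 17, 8 → best response In.
Player 3 against (Down, East): payoffs 20, 6 → best response In.
Mutual best responses: (Up, East, In).

The unique pure-strategy Nash equilibrium is (Up, East, In).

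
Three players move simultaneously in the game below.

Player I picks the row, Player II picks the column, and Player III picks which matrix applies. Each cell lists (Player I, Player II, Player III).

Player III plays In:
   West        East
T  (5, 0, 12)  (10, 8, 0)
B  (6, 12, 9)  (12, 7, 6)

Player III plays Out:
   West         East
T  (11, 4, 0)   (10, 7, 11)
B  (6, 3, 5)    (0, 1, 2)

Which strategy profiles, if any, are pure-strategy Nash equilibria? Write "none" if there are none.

(T, East, Out), (B, West, In)

Player I against (West, In): payoffs 5, 6 → best response B.
Player I against (West, Out): payoffs 11, 6 → best response T.
Player I against (East, In): payoffs 10, 12 → best response B.
Player I against (East, Out): payoffs 10, 0 → best response T.
Player II against (T, In): payoffs 0, 8 → best response East.
Player II against (T, Out): payoffs 4, 7 → best response East.
Player II against (B, In): payoffs 12, 7 → best response West.
Player II against (B, Out): payoffs 3, 1 → best response West.
Player III against (T, West): payoffs 12, 0 → best response In.
Player III against (T, East): payoffs 0, 11 → best response Out.
Player III against (B, West): payoffs 9, 5 → best response In.
Player III against (B, East): payoffs 6, 2 → best response In.
Mutual best responses: (T, East, Out); (B, West, In).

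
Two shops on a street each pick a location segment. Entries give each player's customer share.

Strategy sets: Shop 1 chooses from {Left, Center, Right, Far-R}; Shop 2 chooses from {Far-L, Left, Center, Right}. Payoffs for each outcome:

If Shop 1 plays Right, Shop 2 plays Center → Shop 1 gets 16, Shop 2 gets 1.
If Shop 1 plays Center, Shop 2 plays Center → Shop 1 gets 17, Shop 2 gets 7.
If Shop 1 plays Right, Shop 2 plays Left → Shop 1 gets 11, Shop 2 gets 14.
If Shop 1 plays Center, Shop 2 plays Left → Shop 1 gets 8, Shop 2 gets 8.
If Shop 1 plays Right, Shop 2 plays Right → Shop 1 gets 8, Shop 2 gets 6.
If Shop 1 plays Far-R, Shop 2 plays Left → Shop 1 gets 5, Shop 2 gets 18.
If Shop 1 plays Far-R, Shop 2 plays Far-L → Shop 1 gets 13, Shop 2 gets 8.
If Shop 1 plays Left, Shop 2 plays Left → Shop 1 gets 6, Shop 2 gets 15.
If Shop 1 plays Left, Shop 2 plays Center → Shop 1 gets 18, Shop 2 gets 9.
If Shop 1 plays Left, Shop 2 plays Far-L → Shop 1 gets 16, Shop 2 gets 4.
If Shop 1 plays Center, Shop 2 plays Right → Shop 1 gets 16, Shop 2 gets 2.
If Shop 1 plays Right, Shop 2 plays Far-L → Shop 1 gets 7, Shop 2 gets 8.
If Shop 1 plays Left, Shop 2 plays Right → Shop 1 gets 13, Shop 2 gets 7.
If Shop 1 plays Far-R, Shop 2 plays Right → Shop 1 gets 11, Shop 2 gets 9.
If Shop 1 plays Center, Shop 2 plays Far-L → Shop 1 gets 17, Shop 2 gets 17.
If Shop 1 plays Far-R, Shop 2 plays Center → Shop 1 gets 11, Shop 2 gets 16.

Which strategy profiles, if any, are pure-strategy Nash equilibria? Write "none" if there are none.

For each player, find the best response to each opponent profile; mutual best responses are the pure NE.
Shop 1 against Far-L: payoffs 16, 17, 7, 13 → best response Center.
Shop 1 against Left: payoffs 6, 8, 11, 5 → best response Right.
Shop 1 against Center: payoffs 18, 17, 16, 11 → best response Left.
Shop 1 against Right: payoffs 13, 16, 8, 11 → best response Center.
Shop 2 against Left: payoffs 4, 15, 9, 7 → best response Left.
Shop 2 against Center: payoffs 17, 8, 7, 2 → best response Far-L.
Shop 2 against Right: payoffs 8, 14, 1, 6 → best response Left.
Shop 2 against Far-R: payoffs 8, 18, 16, 9 → best response Left.
Mutual best responses: (Center, Far-L); (Right, Left).

The pure Nash equilibria are (Center, Far-L), (Right, Left).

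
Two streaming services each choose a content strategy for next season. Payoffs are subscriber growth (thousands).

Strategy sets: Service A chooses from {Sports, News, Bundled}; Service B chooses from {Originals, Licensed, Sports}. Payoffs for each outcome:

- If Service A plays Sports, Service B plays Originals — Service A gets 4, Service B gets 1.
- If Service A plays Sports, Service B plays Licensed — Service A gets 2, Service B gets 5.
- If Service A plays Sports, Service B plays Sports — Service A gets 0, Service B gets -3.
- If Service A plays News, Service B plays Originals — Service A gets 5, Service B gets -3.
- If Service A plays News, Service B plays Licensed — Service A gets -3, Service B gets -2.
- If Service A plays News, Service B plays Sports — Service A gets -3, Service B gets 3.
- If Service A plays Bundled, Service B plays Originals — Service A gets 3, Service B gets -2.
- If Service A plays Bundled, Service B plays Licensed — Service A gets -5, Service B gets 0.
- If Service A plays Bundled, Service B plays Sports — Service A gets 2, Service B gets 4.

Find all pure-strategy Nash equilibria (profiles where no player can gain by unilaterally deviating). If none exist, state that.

For each strategy profile, look for a profitable unilateral deviation.
(Sports, Originals): Service A can switch to News (4 → 5). Not NE.
(Sports, Licensed): Service A gets 2, best alternative -3; Service B gets 5, best alternative 1. No profitable deviation — NE.
(Sports, Sports): Service A can switch to Bundled (0 → 2). Not NE.
(News, Originals): Service B can switch to Licensed (-3 → -2). Not NE.
(News, Licensed): Service A can switch to Sports (-3 → 2). Not NE.
(News, Sports): Service A can switch to Sports (-3 → 0). Not NE.
(Bundled, Originals): Service A can switch to Sports (3 → 4). Not NE.
(Bundled, Sports): Service A gets 2, best alternative 0; Service B gets 4, best alternative 0. No profitable deviation — NE.
(The remaining 1 profile has a profitable deviation by the same check.)

(Sports, Licensed) and (Bundled, Sports)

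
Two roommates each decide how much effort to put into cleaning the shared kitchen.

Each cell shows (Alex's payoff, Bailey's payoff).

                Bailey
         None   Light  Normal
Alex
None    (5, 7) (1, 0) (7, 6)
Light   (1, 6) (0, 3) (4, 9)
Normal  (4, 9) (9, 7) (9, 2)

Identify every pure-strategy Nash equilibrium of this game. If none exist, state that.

The unique pure-strategy Nash equilibrium is (None, None).

(None, None): Alex gets 5, best alternative 4; Bailey gets 7, best alternative 6. No profitable deviation — NE.
(None, Light): Alex can switch to Normal (1 → 9). Not NE.
(None, Normal): Alex can switch to Normal (7 → 9). Not NE.
(Light, None): Alex can switch to None (1 → 5). Not NE.
(Light, Light): Alex can switch to None (0 → 1). Not NE.
(Light, Normal): Alex can switch to None (4 → 7). Not NE.
(Normal, None): Alex can switch to None (4 → 5). Not NE.
(Normal, Light): Bailey can switch to None (7 → 9). Not NE.
(Normal, Normal): Bailey can switch to None (2 → 9). Not NE.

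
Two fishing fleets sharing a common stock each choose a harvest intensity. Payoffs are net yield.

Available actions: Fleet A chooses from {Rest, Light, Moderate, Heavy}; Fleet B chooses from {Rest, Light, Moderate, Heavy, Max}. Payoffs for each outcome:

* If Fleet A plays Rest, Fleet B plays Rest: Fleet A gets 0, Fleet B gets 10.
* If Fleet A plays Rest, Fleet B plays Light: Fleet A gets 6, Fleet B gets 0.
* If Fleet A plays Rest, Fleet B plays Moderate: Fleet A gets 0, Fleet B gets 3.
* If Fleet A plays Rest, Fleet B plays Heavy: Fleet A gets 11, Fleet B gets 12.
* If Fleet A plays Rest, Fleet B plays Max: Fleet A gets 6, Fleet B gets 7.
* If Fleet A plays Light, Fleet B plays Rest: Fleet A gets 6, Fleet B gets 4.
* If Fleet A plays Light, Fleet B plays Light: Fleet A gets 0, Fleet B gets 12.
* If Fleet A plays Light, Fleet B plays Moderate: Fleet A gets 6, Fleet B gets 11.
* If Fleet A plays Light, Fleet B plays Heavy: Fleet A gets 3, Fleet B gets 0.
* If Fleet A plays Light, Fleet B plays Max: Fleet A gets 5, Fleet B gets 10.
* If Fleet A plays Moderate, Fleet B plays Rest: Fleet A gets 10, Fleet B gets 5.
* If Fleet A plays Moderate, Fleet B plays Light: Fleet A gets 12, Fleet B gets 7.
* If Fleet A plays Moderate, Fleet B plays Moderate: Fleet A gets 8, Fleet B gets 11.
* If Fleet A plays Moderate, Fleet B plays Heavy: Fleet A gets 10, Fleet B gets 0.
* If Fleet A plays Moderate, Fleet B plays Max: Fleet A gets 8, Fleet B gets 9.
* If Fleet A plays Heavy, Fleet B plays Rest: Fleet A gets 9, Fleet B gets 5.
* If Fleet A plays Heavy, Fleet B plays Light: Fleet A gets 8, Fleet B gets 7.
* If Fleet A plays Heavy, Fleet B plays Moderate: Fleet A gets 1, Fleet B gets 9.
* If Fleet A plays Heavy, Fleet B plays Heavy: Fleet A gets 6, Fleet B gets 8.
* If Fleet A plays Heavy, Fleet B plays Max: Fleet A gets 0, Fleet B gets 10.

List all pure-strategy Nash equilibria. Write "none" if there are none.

Fleet A against Rest: payoffs 0, 6, 10, 9 → best response Moderate.
Fleet A against Light: payoffs 6, 0, 12, 8 → best response Moderate.
Fleet A against Moderate: payoffs 0, 6, 8, 1 → best response Moderate.
Fleet A against Heavy: payoffs 11, 3, 10, 6 → best response Rest.
Fleet A against Max: payoffs 6, 5, 8, 0 → best response Moderate.
Fleet B against Rest: payoffs 10, 0, 3, 12, 7 → best response Heavy.
Fleet B against Light: payoffs 4, 12, 11, 0, 10 → best response Light.
Fleet B against Moderate: payoffs 5, 7, 11, 0, 9 → best response Moderate.
Fleet B against Heavy: payoffs 5, 7, 9, 8, 10 → best response Max.
Mutual best responses: (Rest, Heavy); (Moderate, Moderate).

Pure-strategy Nash equilibria: (Rest, Heavy), (Moderate, Moderate)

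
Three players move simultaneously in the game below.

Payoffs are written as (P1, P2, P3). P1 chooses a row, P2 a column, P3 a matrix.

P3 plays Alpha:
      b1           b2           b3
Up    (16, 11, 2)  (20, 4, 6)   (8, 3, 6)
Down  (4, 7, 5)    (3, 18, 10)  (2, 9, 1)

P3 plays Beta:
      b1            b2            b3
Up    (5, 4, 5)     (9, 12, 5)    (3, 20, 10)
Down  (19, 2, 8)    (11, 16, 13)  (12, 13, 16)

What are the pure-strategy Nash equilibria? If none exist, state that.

The unique pure-strategy Nash equilibrium is (Down, b2, Beta).

For each strategy profile, look for a profitable unilateral deviation.
(Up, b1, Alpha): P3 can switch to Beta (2 → 5). Not NE.
(Up, b1, Beta): P1 can switch to Down (5 → 19). Not NE.
(Up, b2, Alpha): P2 can switch to b1 (4 → 11). Not NE.
(Up, b2, Beta): P1 can switch to Down (9 → 11). Not NE.
(Up, b3, Alpha): P2 can switch to b1 (3 → 11). Not NE.
(Up, b3, Beta): P1 can switch to Down (3 → 12). Not NE.
(Down, b1, Alpha): P1 can switch to Up (4 → 16). Not NE.
(Down, b1, Beta): P2 can switch to b2 (2 → 16). Not NE.
(Down, b2, Beta): P1 gets 11, best alternative 9; P2 gets 16, best alternative 13; P3 gets 13, best alternative 10. No profitable deviation — NE.
(The remaining 3 profiles each have a profitable deviation by the same check.)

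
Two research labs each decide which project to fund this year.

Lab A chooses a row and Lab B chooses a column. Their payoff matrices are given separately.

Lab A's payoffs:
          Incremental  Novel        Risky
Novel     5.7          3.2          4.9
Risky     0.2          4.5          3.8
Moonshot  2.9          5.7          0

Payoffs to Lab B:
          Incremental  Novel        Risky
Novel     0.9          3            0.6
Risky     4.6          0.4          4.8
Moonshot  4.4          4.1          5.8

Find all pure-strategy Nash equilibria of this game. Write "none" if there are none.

Mark each player's best response to every combination of opponents' strategies; a profile where every player is best-responding is a pure Nash equilibrium.
Lab A against Incremental: payoffs 5.7, 0.2, 2.9 → best response Novel.
Lab A against Novel: payoffs 3.2, 4.5, 5.7 → best response Moonshot.
Lab A against Risky: payoffs 4.9, 3.8, 0 → best response Novel.
Lab B against Novel: payoffs 0.9, 3, 0.6 → best response Novel.
Lab B against Risky: payoffs 4.6, 0.4, 4.8 → best response Risky.
Lab B against Moonshot: payoffs 4.4, 4.1, 5.8 → best response Risky.
No profile is a mutual best response for all players.

none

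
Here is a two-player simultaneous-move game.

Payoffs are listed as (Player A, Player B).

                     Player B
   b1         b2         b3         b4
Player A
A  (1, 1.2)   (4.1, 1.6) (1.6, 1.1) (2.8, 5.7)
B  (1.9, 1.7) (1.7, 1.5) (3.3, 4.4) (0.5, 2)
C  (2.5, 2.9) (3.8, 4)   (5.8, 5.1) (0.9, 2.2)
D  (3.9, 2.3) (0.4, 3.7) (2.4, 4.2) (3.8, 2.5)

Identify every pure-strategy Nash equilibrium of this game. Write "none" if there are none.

The unique pure-strategy Nash equilibrium is (C, b3).

Player A against b1: payoffs 1, 1.9, 2.5, 3.9 → best response D.
Player A against b2: payoffs 4.1, 1.7, 3.8, 0.4 → best response A.
Player A against b3: payoffs 1.6, 3.3, 5.8, 2.4 → best response C.
Player A against b4: payoffs 2.8, 0.5, 0.9, 3.8 → best response D.
Player B against A: payoffs 1.2, 1.6, 1.1, 5.7 → best response b4.
Player B against B: payoffs 1.7, 1.5, 4.4, 2 → best response b3.
Player B against C: payoffs 2.9, 4, 5.1, 2.2 → best response b3.
Player B against D: payoffs 2.3, 3.7, 4.2, 2.5 → best response b3.
Mutual best responses: (C, b3).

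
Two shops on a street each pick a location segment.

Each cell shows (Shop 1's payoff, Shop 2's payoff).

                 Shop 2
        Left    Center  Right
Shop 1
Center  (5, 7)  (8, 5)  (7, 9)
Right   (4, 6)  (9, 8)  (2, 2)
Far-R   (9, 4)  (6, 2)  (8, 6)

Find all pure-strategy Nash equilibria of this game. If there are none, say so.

(Center, Left): Shop 1 can switch to Far-R (5 → 9). Not NE.
(Center, Center): Shop 1 can switch to Right (8 → 9). Not NE.
(Center, Right): Shop 1 can switch to Far-R (7 → 8). Not NE.
(Right, Left): Shop 1 can switch to Center (4 → 5). Not NE.
(Right, Center): Shop 1 gets 9, best alternative 8; Shop 2 gets 8, best alternative 6. No profitable deviation — NE.
(Right, Right): Shop 1 can switch to Center (2 → 7). Not NE.
(Far-R, Left): Shop 2 can switch to Right (4 → 6). Not NE.
(Far-R, Right): Shop 1 gets 8, best alternative 7; Shop 2 gets 6, best alternative 4. No profitable deviation — NE.
(The remaining 1 profile has a profitable deviation by the same check.)

The pure Nash equilibria are (Right, Center); (Far-R, Right).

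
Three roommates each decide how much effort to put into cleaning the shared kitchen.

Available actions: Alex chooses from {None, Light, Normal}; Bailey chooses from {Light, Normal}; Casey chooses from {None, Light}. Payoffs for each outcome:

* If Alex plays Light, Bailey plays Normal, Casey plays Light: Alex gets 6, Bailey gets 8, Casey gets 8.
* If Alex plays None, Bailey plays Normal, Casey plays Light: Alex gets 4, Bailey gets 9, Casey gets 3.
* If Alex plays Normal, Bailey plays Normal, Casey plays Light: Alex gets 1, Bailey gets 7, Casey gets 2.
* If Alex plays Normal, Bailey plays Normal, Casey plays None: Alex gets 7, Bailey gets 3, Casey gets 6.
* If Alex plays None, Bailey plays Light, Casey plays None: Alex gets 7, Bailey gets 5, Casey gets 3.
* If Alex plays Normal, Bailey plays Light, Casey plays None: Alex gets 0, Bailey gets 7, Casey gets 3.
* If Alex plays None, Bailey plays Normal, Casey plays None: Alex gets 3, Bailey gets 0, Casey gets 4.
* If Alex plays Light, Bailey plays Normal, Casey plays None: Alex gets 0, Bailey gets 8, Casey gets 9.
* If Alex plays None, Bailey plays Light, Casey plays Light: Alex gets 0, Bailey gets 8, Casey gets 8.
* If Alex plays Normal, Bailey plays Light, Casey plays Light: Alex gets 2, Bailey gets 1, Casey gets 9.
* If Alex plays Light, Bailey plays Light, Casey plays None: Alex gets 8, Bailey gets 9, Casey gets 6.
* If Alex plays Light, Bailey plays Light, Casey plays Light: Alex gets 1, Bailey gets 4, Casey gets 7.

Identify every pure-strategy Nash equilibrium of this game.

For each player, find the best response to each opponent profile; mutual best responses are the pure NE.
Alex against (Light, None): payoffs 7, 8, 0 → best response Light.
Alex against (Light, Light): payoffs 0, 1, 2 → best response Normal.
Alex against (Normal, None): payoffs 3, 0, 7 → best response Normal.
Alex against (Normal, Light): payoffs 4, 6, 1 → best response Light.
Bailey against (None, None): payoffs 5, 0 → best response Light.
Bailey against (None, Light): payoffs 8, 9 → best response Normal.
Bailey against (Light, None): payoffs 9, 8 → best response Light.
Bailey against (Light, Light): payoffs 4, 8 → best response Normal.
Bailey against (Normal, None): payoffs 7, 3 → best response Light.
Bailey against (Normal, Light): payoffs 1, 7 → best response Normal.
Casey against (None, Light): payoffs 3, 8 → best response Light.
Casey against (None, Normal): payoffs 4, 3 → best response None.
Casey against (Light, Light): payoffs 6, 7 → best response Light.
Casey against (Light, Normal): payoffs 9, 8 → best response None.
Casey against (Normal, Light): payoffs 3, 9 → best response Light.
Casey against (Normal, Normal): payoffs 6, 2 → best response None.
No profile is a mutual best response for all players.

No pure-strategy Nash equilibrium.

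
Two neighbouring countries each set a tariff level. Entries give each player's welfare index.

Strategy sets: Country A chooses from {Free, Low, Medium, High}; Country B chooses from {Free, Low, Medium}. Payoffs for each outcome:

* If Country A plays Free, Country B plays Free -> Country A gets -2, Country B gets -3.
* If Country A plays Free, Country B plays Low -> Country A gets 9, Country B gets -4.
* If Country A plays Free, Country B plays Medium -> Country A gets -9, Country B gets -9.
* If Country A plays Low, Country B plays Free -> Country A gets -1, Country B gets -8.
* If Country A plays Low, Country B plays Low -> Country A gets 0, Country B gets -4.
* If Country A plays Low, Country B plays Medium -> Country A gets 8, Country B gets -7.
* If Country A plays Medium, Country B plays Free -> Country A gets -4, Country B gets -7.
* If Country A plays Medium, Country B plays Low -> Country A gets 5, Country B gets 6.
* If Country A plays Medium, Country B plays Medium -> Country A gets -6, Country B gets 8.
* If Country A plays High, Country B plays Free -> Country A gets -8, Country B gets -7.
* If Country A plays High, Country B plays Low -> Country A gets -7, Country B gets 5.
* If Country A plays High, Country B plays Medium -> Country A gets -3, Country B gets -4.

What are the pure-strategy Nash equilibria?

No pure-strategy Nash equilibrium.

For each player, find the best response to each opponent profile; mutual best responses are the pure NE.
Country A against Free: payoffs -2, -1, -4, -8 → best response Low.
Country A against Low: payoffs 9, 0, 5, -7 → best response Free.
Country A against Medium: payoffs -9, 8, -6, -3 → best response Low.
Country B against Free: payoffs -3, -4, -9 → best response Free.
Country B against Low: payoffs -8, -4, -7 → best response Low.
Country B against Medium: payoffs -7, 6, 8 → best response Medium.
Country B against High: payoffs -7, 5, -4 → best response Low.
No profile is a mutual best response for all players.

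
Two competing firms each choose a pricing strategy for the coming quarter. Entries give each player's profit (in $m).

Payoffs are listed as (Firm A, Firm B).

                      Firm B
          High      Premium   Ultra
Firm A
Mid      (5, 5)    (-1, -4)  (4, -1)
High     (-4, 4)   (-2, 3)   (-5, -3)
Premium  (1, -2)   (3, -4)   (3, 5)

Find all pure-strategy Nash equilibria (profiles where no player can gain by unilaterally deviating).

For each player, find the best response to each opponent profile; mutual best responses are the pure NE.
Firm A against High: payoffs 5, -4, 1 → best response Mid.
Firm A against Premium: payoffs -1, -2, 3 → best response Premium.
Firm A against Ultra: payoffs 4, -5, 3 → best response Mid.
Firm B against Mid: payoffs 5, -4, -1 → best response High.
Firm B against High: payoffs 4, 3, -3 → best response High.
Firm B against Premium: payoffs -2, -4, 5 → best response Ultra.
Mutual best responses: (Mid, High).

(Mid, High)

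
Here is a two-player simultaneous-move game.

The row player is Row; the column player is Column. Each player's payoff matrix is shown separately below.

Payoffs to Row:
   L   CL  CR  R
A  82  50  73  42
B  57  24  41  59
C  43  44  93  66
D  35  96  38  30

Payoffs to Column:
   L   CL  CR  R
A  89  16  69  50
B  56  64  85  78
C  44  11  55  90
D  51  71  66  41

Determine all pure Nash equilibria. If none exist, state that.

The pure Nash equilibria are (A, L) and (C, R) and (D, CL).

Row against L: payoffs 82, 57, 43, 35 → best response A.
Row against CL: payoffs 50, 24, 44, 96 → best response D.
Row against CR: payoffs 73, 41, 93, 38 → best response C.
Row against R: payoffs 42, 59, 66, 30 → best response C.
Column against A: payoffs 89, 16, 69, 50 → best response L.
Column against B: payoffs 56, 64, 85, 78 → best response CR.
Column against C: payoffs 44, 11, 55, 90 → best response R.
Column against D: payoffs 51, 71, 66, 41 → best response CL.
Mutual best responses: (A, L); (C, R); (D, CL).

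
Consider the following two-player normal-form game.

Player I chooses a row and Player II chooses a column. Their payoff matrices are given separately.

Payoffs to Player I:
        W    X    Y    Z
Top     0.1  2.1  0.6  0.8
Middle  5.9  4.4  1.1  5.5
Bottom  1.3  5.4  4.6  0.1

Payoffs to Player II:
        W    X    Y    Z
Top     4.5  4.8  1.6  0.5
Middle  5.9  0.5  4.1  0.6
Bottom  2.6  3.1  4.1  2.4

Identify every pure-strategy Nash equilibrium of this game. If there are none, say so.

(Top, W): Player I can switch to Middle (0.1 → 5.9). Not NE.
(Top, X): Player I can switch to Middle (2.1 → 4.4). Not NE.
(Top, Y): Player I can switch to Middle (0.6 → 1.1). Not NE.
(Top, Z): Player I can switch to Middle (0.8 → 5.5). Not NE.
(Middle, W): Player I gets 5.9, best alternative 1.3; Player II gets 5.9, best alternative 4.1. No profitable deviation — NE.
(Middle, X): Player I can switch to Bottom (4.4 → 5.4). Not NE.
(Middle, Y): Player I can switch to Bottom (1.1 → 4.6). Not NE.
(Bottom, Y): Player I gets 4.6, best alternative 1.1; Player II gets 4.1, best alternative 3.1. No profitable deviation — NE.
(The remaining 4 profiles each have a profitable deviation by the same check.)

(Middle, W); (Bottom, Y)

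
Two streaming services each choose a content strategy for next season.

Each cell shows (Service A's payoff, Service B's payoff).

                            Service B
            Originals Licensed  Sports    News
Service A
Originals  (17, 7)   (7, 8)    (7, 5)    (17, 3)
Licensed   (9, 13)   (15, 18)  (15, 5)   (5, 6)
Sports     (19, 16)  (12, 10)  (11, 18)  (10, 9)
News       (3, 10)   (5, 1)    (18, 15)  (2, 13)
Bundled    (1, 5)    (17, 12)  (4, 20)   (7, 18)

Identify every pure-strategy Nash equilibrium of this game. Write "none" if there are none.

(Originals, Originals): Service A can switch to Sports (17 → 19). Not NE.
(Originals, Licensed): Service A can switch to Licensed (7 → 15). Not NE.
(Originals, Sports): Service A can switch to Licensed (7 → 15). Not NE.
(Originals, News): Service B can switch to Originals (3 → 7). Not NE.
(Licensed, Originals): Service A can switch to Originals (9 → 17). Not NE.
(Licensed, Licensed): Service A can switch to Bundled (15 → 17). Not NE.
(Licensed, Sports): Service A can switch to News (15 → 18). Not NE.
(Licensed, News): Service A can switch to Originals (5 → 17). Not NE.
(Sports, Originals): Service B can switch to Sports (16 → 18). Not NE.
(Sports, Licensed): Service A can switch to Licensed (12 → 15). Not NE.
(News, Sports): Service A gets 18, best alternative 15; Service B gets 15, best alternative 13. No profitable deviation — NE.
(The remaining 9 profiles each have a profitable deviation by the same check.)

(News, Sports)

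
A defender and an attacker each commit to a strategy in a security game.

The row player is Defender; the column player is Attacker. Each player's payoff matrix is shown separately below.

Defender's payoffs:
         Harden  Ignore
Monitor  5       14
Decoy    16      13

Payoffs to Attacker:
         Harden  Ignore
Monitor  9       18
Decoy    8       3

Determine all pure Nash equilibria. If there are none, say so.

Defender against Harden: payoffs 5, 16 → best response Decoy.
Defender against Ignore: payoffs 14, 13 → best response Monitor.
Attacker against Monitor: payoffs 9, 18 → best response Ignore.
Attacker against Decoy: payoffs 8, 3 → best response Harden.
Mutual best responses: (Monitor, Ignore); (Decoy, Harden).

Pure-strategy Nash equilibria: (Monitor, Ignore), (Decoy, Harden)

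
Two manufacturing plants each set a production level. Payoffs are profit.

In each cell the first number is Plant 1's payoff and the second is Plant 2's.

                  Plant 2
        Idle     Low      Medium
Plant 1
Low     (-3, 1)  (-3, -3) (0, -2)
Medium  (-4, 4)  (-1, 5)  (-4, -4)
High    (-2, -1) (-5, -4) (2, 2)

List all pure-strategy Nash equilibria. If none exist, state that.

(Low, Idle): Plant 1 can switch to High (-3 → -2). Not NE.
(Low, Low): Plant 1 can switch to Medium (-3 → -1). Not NE.
(Low, Medium): Plant 1 can switch to High (0 → 2). Not NE.
(Medium, Idle): Plant 1 can switch to Low (-4 → -3). Not NE.
(Medium, Low): Plant 1 gets -1, best alternative -3; Plant 2 gets 5, best alternative 4. No profitable deviation — NE.
(Medium, Medium): Plant 1 can switch to Low (-4 → 0). Not NE.
(High, Idle): Plant 2 can switch to Medium (-1 → 2). Not NE.
(High, Low): Plant 1 can switch to Low (-5 → -3). Not NE.
(High, Medium): Plant 1 gets 2, best alternative 0; Plant 2 gets 2, best alternative -1. No profitable deviation — NE.

(Medium, Low), (High, Medium)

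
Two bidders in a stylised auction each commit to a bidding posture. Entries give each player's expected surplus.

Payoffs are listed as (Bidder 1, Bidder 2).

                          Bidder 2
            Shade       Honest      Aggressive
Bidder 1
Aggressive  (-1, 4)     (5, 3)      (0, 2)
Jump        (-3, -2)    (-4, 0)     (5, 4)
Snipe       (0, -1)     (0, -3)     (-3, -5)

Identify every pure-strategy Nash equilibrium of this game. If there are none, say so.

Pure-strategy Nash equilibria: (Jump, Aggressive); (Snipe, Shade)

Bidder 1 against Shade: payoffs -1, -3, 0 → best response Snipe.
Bidder 1 against Honest: payoffs 5, -4, 0 → best response Aggressive.
Bidder 1 against Aggressive: payoffs 0, 5, -3 → best response Jump.
Bidder 2 against Aggressive: payoffs 4, 3, 2 → best response Shade.
Bidder 2 against Jump: payoffs -2, 0, 4 → best response Aggressive.
Bidder 2 against Snipe: payoffs -1, -3, -5 → best response Shade.
Mutual best responses: (Jump, Aggressive); (Snipe, Shade).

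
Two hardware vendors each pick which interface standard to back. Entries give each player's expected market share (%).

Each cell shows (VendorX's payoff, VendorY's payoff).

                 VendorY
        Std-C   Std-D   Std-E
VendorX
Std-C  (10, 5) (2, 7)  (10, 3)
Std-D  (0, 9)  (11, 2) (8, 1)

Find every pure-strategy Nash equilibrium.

VendorX against Std-C: payoffs 10, 0 → best response Std-C.
VendorX against Std-D: payoffs 2, 11 → best response Std-D.
VendorX against Std-E: payoffs 10, 8 → best response Std-C.
VendorY against Std-C: payoffs 5, 7, 3 → best response Std-D.
VendorY against Std-D: payoffs 9, 2, 1 → best response Std-C.
No profile is a mutual best response for all players.

No pure-strategy Nash equilibrium.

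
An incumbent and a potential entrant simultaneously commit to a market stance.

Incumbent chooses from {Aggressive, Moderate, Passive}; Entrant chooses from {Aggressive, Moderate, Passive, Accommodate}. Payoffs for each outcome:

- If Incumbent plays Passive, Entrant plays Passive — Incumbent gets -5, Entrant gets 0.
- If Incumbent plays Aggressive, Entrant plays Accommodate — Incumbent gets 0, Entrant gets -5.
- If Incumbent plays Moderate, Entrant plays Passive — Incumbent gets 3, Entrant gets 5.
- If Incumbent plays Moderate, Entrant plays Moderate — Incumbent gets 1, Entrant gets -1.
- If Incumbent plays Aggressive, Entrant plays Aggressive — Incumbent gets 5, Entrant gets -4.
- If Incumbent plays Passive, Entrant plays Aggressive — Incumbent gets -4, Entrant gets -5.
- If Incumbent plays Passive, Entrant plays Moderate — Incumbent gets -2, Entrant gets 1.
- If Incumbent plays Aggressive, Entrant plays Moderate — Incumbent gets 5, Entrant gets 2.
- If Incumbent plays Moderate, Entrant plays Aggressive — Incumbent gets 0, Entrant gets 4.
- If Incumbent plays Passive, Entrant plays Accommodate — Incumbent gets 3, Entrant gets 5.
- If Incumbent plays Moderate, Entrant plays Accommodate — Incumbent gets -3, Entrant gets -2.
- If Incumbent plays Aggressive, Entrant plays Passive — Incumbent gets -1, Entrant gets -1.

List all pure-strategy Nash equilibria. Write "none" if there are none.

The pure Nash equilibria are (Aggressive, Moderate) and (Moderate, Passive) and (Passive, Accommodate).

(Aggressive, Aggressive): Entrant can switch to Moderate (-4 → 2). Not NE.
(Aggressive, Moderate): Incumbent gets 5, best alternative 1; Entrant gets 2, best alternative -1. No profitable deviation — NE.
(Aggressive, Passive): Incumbent can switch to Moderate (-1 → 3). Not NE.
(Aggressive, Accommodate): Incumbent can switch to Passive (0 → 3). Not NE.
(Moderate, Aggressive): Incumbent can switch to Aggressive (0 → 5). Not NE.
(Moderate, Moderate): Incumbent can switch to Aggressive (1 → 5). Not NE.
(Moderate, Passive): Incumbent gets 3, best alternative -1; Entrant gets 5, best alternative 4. No profitable deviation — NE.
(Moderate, Accommodate): Incumbent can switch to Aggressive (-3 → 0). Not NE.
(Passive, Aggressive): Incumbent can switch to Aggressive (-4 → 5). Not NE.
(Passive, Moderate): Incumbent can switch to Aggressive (-2 → 5). Not NE.
(Passive, Passive): Incumbent can switch to Aggressive (-5 → -1). Not NE.
(Passive, Accommodate): Incumbent gets 3, best alternative 0; Entrant gets 5, best alternative 1. No profitable deviation — NE.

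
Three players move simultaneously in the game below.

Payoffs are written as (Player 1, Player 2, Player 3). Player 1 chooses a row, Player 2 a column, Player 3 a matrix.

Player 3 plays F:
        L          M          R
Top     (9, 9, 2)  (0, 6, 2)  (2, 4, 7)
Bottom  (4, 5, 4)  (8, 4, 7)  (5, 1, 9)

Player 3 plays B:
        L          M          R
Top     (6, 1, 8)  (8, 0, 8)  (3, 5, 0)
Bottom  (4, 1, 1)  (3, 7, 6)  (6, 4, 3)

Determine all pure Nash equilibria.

none

(Top, L, F): Player 3 can switch to B (2 → 8). Not NE.
(Top, L, B): Player 2 can switch to R (1 → 5). Not NE.
(Top, M, F): Player 1 can switch to Bottom (0 → 8). Not NE.
(Top, M, B): Player 2 can switch to L (0 → 1). Not NE.
(Top, R, F): Player 1 can switch to Bottom (2 → 5). Not NE.
(Top, R, B): Player 1 can switch to Bottom (3 → 6). Not NE.
(Bottom, L, F): Player 1 can switch to Top (4 → 9). Not NE.
(Bottom, L, B): Player 1 can switch to Top (4 → 6). Not NE.
(The remaining 4 profiles each have a profitable deviation by the same check.)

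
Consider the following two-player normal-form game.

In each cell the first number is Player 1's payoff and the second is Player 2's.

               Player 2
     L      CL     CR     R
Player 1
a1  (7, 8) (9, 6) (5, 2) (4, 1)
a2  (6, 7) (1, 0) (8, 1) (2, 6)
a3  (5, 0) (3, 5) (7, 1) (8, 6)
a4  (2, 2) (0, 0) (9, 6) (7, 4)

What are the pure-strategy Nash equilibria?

Pure-strategy Nash equilibria: (a1, L); (a3, R); (a4, CR)

Player 1 against L: payoffs 7, 6, 5, 2 → best response a1.
Player 1 against CL: payoffs 9, 1, 3, 0 → best response a1.
Player 1 against CR: payoffs 5, 8, 7, 9 → best response a4.
Player 1 against R: payoffs 4, 2, 8, 7 → best response a3.
Player 2 against a1: payoffs 8, 6, 2, 1 → best response L.
Player 2 against a2: payoffs 7, 0, 1, 6 → best response L.
Player 2 against a3: payoffs 0, 5, 1, 6 → best response R.
Player 2 against a4: payoffs 2, 0, 6, 4 → best response CR.
Mutual best responses: (a1, L); (a3, R); (a4, CR).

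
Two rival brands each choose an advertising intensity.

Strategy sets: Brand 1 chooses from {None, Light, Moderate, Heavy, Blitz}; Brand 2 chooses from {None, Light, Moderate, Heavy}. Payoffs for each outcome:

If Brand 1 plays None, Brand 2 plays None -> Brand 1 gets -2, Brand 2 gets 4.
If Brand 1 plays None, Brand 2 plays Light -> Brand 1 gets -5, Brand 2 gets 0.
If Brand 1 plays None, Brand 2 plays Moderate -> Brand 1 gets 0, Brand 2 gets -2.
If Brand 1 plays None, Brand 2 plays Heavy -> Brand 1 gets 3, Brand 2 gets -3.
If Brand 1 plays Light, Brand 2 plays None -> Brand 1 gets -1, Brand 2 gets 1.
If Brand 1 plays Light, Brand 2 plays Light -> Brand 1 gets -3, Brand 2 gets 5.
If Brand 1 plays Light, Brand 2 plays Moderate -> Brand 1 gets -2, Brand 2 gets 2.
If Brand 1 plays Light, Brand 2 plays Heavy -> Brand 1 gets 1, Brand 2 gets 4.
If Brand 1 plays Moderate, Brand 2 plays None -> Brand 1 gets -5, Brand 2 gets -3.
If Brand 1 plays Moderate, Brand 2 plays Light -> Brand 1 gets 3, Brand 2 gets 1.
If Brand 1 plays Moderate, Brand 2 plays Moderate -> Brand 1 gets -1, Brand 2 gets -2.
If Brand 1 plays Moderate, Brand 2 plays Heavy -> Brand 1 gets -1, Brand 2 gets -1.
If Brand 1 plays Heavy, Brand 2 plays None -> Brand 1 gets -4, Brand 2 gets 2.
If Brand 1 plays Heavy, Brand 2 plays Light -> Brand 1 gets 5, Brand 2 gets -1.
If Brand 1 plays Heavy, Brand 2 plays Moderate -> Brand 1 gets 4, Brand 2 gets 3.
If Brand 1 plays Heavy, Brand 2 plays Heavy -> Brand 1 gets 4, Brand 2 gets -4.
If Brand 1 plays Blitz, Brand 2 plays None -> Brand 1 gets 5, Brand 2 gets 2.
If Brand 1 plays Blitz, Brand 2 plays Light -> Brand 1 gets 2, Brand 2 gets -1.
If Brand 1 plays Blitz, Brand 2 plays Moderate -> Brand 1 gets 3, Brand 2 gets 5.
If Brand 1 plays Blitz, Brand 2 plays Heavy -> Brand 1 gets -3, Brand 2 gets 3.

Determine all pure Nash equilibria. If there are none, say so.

The unique pure-strategy Nash equilibrium is (Heavy, Moderate).

Brand 1 against None: payoffs -2, -1, -5, -4, 5 → best response Blitz.
Brand 1 against Light: payoffs -5, -3, 3, 5, 2 → best response Heavy.
Brand 1 against Moderate: payoffs 0, -2, -1, 4, 3 → best response Heavy.
Brand 1 against Heavy: payoffs 3, 1, -1, 4, -3 → best response Heavy.
Brand 2 against None: payoffs 4, 0, -2, -3 → best response None.
Brand 2 against Light: payoffs 1, 5, 2, 4 → best response Light.
Brand 2 against Moderate: payoffs -3, 1, -2, -1 → best response Light.
Brand 2 against Heavy: payoffs 2, -1, 3, -4 → best response Moderate.
Brand 2 against Blitz: payoffs 2, -1, 5, 3 → best response Moderate.
Mutual best responses: (Heavy, Moderate).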